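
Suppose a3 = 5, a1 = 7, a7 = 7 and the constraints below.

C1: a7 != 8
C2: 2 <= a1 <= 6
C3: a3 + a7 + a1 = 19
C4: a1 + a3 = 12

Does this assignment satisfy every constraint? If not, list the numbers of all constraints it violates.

C1: a7 = 7, and 7 ≠ 8  true
C2: a1 = 7 is outside [2, 6]  false
C3: a3 + a7 + a1 = 5 + 7 + 7 = 19  true
C4: a1 + a3 = 7 + 5 = 12  true

No — constraint 2 is not satisfied.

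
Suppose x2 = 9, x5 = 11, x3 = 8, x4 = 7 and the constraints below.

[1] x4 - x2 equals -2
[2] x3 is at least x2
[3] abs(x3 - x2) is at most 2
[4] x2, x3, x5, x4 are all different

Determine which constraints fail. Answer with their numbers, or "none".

[1] x4 - x2 = 7 - 9 = -2  ✔
[2] x3 = 8, x2 = 9; 8 < 9 (want ≥)  ✘
[3] abs(8 - 9) = 1; 1 ≤ 2  ✔
[4] values 9, 8, 11, 7 are pairwise distinct  ✔

The assignment fails constraint 2.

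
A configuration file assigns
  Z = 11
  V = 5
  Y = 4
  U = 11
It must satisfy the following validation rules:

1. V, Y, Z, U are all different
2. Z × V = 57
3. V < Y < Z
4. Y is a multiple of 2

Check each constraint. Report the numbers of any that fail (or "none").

1. Z = U = 11, not all different — does not hold.
2. Z × V = 11 × 5 = 55, not 57 — does not hold.
3. values 5, 4, 11; V = 5 is not < Y = 4 — does not hold.
4. 4 / 2 = 2, so 2 divides 4 — holds.

The assignment fails constraints 1, 2, 3.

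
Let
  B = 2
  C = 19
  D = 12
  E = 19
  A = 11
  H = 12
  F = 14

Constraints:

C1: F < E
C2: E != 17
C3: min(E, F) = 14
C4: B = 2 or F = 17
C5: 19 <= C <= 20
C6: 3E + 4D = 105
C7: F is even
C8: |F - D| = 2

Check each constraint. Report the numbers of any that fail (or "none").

Yes — all constraints hold.

C1: F = 14, E = 19; 14 < 19  OK
C2: E = 19, and 19 ≠ 17  OK
C3: min(19, 14) = 14  OK
C4: B = 2 = 2 (first disjunct)  OK
C5: C = 19 lies in [19, 20]  OK
C6: 3E + 4D = 3(19) + 4(12) = 105  OK
C7: F = 14 is even  OK
C8: |14 - 12| = 2  OK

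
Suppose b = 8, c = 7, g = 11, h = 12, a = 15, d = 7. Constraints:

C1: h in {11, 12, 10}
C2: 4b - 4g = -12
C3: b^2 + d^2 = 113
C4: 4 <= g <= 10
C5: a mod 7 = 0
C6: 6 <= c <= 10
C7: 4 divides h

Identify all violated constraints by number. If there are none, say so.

Violated: 4, 5.

C1: h = 12 is in {11, 12, 10} — holds.
C2: 4b - 4g = 4(8) - 4(11) = -12 — holds.
C3: b^2 + d^2 = 8^2 + 7^2 = 64 + 49 = 113 — holds.
C4: g = 11 is outside [4, 10] — fails.
C5: 15 mod 7 = 1, not 0 — fails.
C6: c = 7 lies in [6, 10] — holds.
C7: 12 / 4 = 3, so 4 divides 12 — holds.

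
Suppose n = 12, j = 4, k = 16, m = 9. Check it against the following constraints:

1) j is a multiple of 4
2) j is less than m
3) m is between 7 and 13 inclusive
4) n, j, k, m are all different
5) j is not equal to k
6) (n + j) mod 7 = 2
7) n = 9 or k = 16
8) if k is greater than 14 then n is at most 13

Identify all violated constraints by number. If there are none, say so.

None — every constraint holds.

1) 4 / 4 = 1, so 4 divides 4  yes
2) j = 4, m = 9; 4 < 9  yes
3) m = 9 lies in [7, 13]  yes
4) values 12, 4, 16, 9 are pairwise distinct  yes
5) j = 4, k = 16; distinct  yes
6) n + j = 16; 16 mod 7 = 2  yes
7) n = 12 ≠ 9, but k = 16 = 16 (second disjunct)  yes
8) k = 16 > 14, so we need n ≤ 13; n = 12 ≤ 13  yes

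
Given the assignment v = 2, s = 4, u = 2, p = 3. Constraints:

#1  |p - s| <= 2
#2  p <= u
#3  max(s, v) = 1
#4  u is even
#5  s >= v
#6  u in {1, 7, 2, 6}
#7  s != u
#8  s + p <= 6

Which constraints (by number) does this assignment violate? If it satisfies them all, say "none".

#1 |3 - 4| = 1; 1 ≤ 2 — satisfied.
#2 p = 3, u = 2; 3 > 2 (want ≤) — violated.
#3 max(4, 2) = 4, not 1 — violated.
#4 u = 2 is even — satisfied.
#5 s = 4, v = 2; 4 ≥ 2 — satisfied.
#6 u = 2 is in {1, 7, 2, 6} — satisfied.
#7 s = 4, u = 2; distinct — satisfied.
#8 s + p = 4 + 3 = 7; 7 > 6, bound 6 not met — violated.

Violated: 2, 3, and 8.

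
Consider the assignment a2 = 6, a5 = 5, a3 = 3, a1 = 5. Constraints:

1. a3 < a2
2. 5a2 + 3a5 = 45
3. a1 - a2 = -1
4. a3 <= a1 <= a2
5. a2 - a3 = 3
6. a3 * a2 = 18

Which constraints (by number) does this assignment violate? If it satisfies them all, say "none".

1. a3 = 3, a2 = 6; 3 < 6  true
2. 5a2 + 3a5 = 5(6) + 3(5) = 45  true
3. a1 - a2 = 5 - 6 = -1  true
4. values 3 <= 5 <= 6  true
5. a2 - a3 = 6 - 3 = 3  true
6. a3 * a2 = 3 * 6 = 18  true

The assignment satisfies every constraint.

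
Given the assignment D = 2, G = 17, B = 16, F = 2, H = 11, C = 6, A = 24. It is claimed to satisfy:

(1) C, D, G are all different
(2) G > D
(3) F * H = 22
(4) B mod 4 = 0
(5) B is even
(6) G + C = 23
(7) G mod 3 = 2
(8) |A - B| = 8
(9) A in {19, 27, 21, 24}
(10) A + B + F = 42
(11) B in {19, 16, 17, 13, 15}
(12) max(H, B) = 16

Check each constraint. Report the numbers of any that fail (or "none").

(1) values 6, 2, 17 are pairwise distinct  holds
(2) G = 17, D = 2; 17 > 2  holds
(3) F * H = 2 * 11 = 22  holds
(4) 16 mod 4 = 0  holds
(5) B = 16 is even  holds
(6) G + C = 17 + 6 = 23  holds
(7) 17 mod 3 = 2  holds
(8) |24 - 16| = 8  holds
(9) A = 24 is in {19, 27, 21, 24}  holds
(10) A + B + F = 24 + 16 + 2 = 42  holds
(11) B = 16 is in {19, 16, 17, 13, 15}  holds
(12) max(11, 16) = 16  holds

The assignment satisfies every constraint.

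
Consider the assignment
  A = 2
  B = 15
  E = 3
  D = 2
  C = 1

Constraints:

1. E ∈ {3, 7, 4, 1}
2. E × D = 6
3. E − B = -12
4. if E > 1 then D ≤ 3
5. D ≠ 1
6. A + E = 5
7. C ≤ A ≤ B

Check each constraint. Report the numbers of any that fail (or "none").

1. E = 3 is in {3, 7, 4, 1}  true
2. E × D = 3 × 2 = 6  true
3. E − B = 3 − 15 = -12  true
4. E = 3 > 1, so we need D ≤ 3; D = 2 ≤ 3  true
5. D = 2, and 2 ≠ 1  true
6. A + E = 2 + 3 = 5  true
7. values 1 ≤ 2 ≤ 15  true

No violations.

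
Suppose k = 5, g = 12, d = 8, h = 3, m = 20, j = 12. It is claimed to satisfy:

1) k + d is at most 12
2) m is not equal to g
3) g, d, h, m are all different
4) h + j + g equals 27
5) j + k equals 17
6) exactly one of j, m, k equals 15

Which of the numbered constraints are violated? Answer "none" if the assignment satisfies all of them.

No — constraints 1, 6 are not satisfied.

1) k + d = 5 + 8 = 13; 13 > 12, bound 12 not met  no
2) m = 20, g = 12; distinct  yes
3) values 12, 8, 3, 20 are pairwise distinct  yes
4) h + j + g = 3 + 12 + 12 = 27  yes
5) j + k = 12 + 5 = 17  yes
6) j=12, m=20, k=5; 0 of them equal 15, not exactly one  no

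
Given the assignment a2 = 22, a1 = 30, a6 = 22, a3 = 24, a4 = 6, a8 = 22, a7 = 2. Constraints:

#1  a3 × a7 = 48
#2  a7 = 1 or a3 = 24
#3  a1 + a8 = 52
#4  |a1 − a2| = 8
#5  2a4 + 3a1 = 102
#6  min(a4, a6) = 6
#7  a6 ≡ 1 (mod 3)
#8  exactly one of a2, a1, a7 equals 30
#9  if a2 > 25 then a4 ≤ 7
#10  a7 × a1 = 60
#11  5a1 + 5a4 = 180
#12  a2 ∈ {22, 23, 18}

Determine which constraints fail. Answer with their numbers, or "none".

#1 a3 × a7 = 24 × 2 = 48 — satisfied.
#2 a7 = 2 ≠ 1, but a3 = 24 = 24 (second disjunct) — satisfied.
#3 a1 + a8 = 30 + 22 = 52 — satisfied.
#4 |30 − 22| = 8 — satisfied.
#5 2a4 + 3a1 = 2(6) + 3(30) = 102 — satisfied.
#6 min(6, 22) = 6 — satisfied.
#7 22 mod 3 = 1 — satisfied.
#8 a2=22, a1=30, a7=2; 1 of them equals 30 — satisfied.
#9 a2 = 22, not > 25; antecedent false, conditional vacuously true — satisfied.
#10 a7 × a1 = 2 × 30 = 60 — satisfied.
#11 5a1 + 5a4 = 5(30) + 5(6) = 180 — satisfied.
#12 a2 = 22 is in {22, 23, 18} — satisfied.

Yes — all constraints hold.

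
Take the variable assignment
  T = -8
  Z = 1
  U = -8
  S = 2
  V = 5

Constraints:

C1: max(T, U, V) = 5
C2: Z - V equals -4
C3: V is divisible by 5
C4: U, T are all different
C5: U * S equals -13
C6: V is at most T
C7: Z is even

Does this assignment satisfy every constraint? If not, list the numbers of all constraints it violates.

Constraints 4, 5, 6, and 7 do not hold.

C1: max(-8, -8, 5) = 5 — holds.
C2: Z - V = 1 - 5 = -4 — holds.
C3: 5 / 5 = 1, so 5 divides 5 — holds.
C4: U = T = -8, not all different — fails.
C5: U * S = -8 * 2 = -16, not -13 — fails.
C6: V = 5, T = -8; 5 > -8 (want ≤) — fails.
C7: Z = 1 is odd — fails.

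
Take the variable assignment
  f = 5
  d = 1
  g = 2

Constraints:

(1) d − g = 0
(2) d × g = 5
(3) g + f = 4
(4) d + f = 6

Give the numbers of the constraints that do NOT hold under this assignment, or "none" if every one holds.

Constraints 1, 2, 3 are violated.

(1) d − g = 1 − 2 = -1, not 0 — violated.
(2) d × g = 1 × 2 = 2, not 5 — violated.
(3) g + f = 2 + 5 = 7, not 4 — violated.
(4) d + f = 1 + 5 = 6 — OK.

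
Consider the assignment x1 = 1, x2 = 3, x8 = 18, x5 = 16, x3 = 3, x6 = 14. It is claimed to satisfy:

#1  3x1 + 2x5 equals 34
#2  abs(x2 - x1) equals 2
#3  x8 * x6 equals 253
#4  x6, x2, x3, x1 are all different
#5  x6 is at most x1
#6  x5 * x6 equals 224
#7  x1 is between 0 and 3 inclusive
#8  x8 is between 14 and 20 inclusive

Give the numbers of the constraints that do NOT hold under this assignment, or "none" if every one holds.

#1 3x1 + 2x5 = 3(1) + 2(16) = 35, not 34 — violated.
#2 abs(3 - 1) = 2 — OK.
#3 x8 * x6 = 18 * 14 = 252, not 253 — violated.
#4 x2 = x3 = 3, not all different — violated.
#5 x6 = 14, x1 = 1; 14 > 1 (want ≤) — violated.
#6 x5 * x6 = 16 * 14 = 224 — OK.
#7 x1 = 1 lies in [0, 3] — OK.
#8 x8 = 18 lies in [14, 20] — OK.

Constraints 1, 3, 4, 5 are violated.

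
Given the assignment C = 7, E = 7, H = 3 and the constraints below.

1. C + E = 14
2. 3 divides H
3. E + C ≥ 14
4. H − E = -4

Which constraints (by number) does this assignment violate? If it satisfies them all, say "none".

1. C + E = 7 + 7 = 14 — holds.
2. 3 / 3 = 1, so 3 divides 3 — holds.
3. E + C = 7 + 7 = 14; 14 ≥ 14 — holds.
4. H − E = 3 − 7 = -4 — holds.

No violations.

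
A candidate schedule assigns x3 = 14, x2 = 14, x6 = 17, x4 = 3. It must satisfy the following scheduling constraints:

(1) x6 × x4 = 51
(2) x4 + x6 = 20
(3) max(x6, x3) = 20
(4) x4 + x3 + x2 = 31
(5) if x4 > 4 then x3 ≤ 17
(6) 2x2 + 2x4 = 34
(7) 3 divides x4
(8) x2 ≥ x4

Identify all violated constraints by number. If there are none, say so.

(1) x6 × x4 = 17 × 3 = 51 — satisfied.
(2) x4 + x6 = 3 + 17 = 20 — satisfied.
(3) max(17, 14) = 17, not 20 — violated.
(4) x4 + x3 + x2 = 3 + 14 + 14 = 31 — satisfied.
(5) x4 = 3, not > 4; antecedent false, conditional vacuously true — satisfied.
(6) 2x2 + 2x4 = 2(14) + 2(3) = 34 — satisfied.
(7) 3 / 3 = 1, so 3 divides 3 — satisfied.
(8) x2 = 14, x4 = 3; 14 ≥ 3 — satisfied.

Violated: 3.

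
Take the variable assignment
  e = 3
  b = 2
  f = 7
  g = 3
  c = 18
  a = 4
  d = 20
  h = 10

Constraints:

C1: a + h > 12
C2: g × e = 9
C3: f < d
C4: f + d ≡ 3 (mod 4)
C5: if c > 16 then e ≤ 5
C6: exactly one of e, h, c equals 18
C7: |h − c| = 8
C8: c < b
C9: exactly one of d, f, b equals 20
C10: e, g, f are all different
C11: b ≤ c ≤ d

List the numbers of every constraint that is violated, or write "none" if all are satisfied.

Violated: 8, 10.

C1: a + h = 4 + 10 = 14; 14 > 12 — holds.
C2: g × e = 3 × 3 = 9 — holds.
C3: f = 7, d = 20; 7 < 20 — holds.
C4: f + d = 27; 27 mod 4 = 3 — holds.
C5: c = 18 > 16, so we need e ≤ 5; e = 3 ≤ 5 — holds.
C6: e=3, h=10, c=18; 1 of them equals 18 — holds.
C7: |10 − 18| = 8 — holds.
C8: c = 18, b = 2; 18 ≥ 2 (want <) — does not hold.
C9: d=20, f=7, b=2; 1 of them equals 20 — holds.
C10: e = g = 3, not all different — does not hold.
C11: values 2 ≤ 18 ≤ 20 — holds.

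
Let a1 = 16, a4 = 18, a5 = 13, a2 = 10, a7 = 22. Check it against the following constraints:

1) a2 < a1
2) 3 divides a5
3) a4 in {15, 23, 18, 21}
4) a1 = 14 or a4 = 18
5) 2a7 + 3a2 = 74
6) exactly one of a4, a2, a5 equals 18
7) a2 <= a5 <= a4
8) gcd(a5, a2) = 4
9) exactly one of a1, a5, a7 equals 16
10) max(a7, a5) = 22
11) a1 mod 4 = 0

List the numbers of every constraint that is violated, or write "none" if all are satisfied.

Constraints 2, 8 do not hold.

1) a2 = 10, a1 = 16; 10 < 16  ✔
2) 13 = 3*4 + 1, so 3 does not divide 13  ✘
3) a4 = 18 is in {15, 23, 18, 21}  ✔
4) a1 = 16 ≠ 14, but a4 = 18 = 18 (second disjunct)  ✔
5) 2a7 + 3a2 = 2(22) + 3(10) = 74  ✔
6) a4=18, a2=10, a5=13; 1 of them equals 18  ✔
7) values 10 <= 13 <= 18  ✔
8) gcd(13, 10) = 1, not 4  ✘
9) a1=16, a5=13, a7=22; 1 of them equals 16  ✔
10) max(22, 13) = 22  ✔
11) 16 mod 4 = 0  ✔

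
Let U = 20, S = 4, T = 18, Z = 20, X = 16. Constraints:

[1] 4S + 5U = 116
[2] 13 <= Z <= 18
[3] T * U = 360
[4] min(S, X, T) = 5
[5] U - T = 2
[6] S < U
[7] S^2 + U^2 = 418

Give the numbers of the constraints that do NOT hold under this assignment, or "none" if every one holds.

No — constraints 2, 4, 7 are not satisfied.

[1] 4S + 5U = 4(4) + 5(20) = 116  ✔
[2] Z = 20 is outside [13, 18]  ✘
[3] T * U = 18 * 20 = 360  ✔
[4] min(4, 16, 18) = 4, not 5  ✘
[5] U - T = 20 - 18 = 2  ✔
[6] S = 4, U = 20; 4 < 20  ✔
[7] S^2 + U^2 = 4^2 + 20^2 = 16 + 400 = 416, not 418  ✘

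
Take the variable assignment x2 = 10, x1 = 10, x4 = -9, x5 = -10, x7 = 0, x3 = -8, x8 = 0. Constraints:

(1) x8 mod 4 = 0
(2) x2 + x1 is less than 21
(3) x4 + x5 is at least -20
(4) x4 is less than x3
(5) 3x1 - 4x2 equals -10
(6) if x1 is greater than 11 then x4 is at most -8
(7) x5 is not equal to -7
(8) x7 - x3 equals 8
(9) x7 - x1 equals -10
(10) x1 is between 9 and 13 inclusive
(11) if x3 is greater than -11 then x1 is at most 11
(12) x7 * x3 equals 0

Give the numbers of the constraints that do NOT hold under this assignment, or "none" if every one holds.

All constraints are satisfied.

(1) 0 mod 4 = 0 — holds.
(2) x2 + x1 = 10 + 10 = 20; 20 < 21 — holds.
(3) x4 + x5 = -9 + (-10) = -19; -19 ≥ -20 — holds.
(4) x4 = -9, x3 = -8; -9 < -8 — holds.
(5) 3x1 - 4x2 = 3(10) - 4(10) = -10 — holds.
(6) x1 = 10, not > 11; antecedent false, conditional vacuously true — holds.
(7) x5 = -10, and -10 ≠ -7 — holds.
(8) x7 - x3 = 0 - (-8) = 8 — holds.
(9) x7 - x1 = 0 - 10 = -10 — holds.
(10) x1 = 10 lies in [9, 13] — holds.
(11) x3 = -8 > -11, so we need x1 ≤ 11; x1 = 10 ≤ 11 — holds.
(12) x7 * x3 = 0 * (-8) = 0 — holds.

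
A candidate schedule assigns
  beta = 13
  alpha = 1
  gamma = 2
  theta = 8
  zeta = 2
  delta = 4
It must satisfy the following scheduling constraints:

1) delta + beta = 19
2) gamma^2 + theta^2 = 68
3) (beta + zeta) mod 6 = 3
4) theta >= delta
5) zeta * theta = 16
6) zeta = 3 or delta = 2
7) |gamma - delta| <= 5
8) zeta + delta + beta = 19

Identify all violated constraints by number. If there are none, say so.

1) delta + beta = 4 + 13 = 17, not 19  fails
2) gamma^2 + theta^2 = 2^2 + 8^2 = 4 + 64 = 68  holds
3) beta + zeta = 15; 15 mod 6 = 3  holds
4) theta = 8, delta = 4; 8 ≥ 4  holds
5) zeta * theta = 2 * 8 = 16  holds
6) zeta = 2 ≠ 3 and delta = 4 ≠ 2; both disjuncts false  fails
7) |2 - 4| = 2; 2 ≤ 5  holds
8) zeta + delta + beta = 2 + 4 + 13 = 19  holds

Constraints 1 and 6 are violated.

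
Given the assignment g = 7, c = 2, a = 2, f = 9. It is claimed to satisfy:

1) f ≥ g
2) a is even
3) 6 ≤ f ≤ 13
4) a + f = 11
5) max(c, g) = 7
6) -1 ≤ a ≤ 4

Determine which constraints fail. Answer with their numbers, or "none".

All constraints are satisfied.

1) f = 9, g = 7; 9 ≥ 7  true
2) a = 2 is even  true
3) f = 9 lies in [6, 13]  true
4) a + f = 2 + 9 = 11  true
5) max(2, 7) = 7  true
6) a = 2 lies in [-1, 4]  true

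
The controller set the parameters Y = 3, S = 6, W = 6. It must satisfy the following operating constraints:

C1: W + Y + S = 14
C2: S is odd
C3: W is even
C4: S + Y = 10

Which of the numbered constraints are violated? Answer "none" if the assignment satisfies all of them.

The assignment fails constraints 1, 2, and 4.

C1: W + Y + S = 6 + 3 + 6 = 15, not 14 — does not hold.
C2: S = 6 is even — does not hold.
C3: W = 6 is even — holds.
C4: S + Y = 6 + 3 = 9, not 10 — does not hold.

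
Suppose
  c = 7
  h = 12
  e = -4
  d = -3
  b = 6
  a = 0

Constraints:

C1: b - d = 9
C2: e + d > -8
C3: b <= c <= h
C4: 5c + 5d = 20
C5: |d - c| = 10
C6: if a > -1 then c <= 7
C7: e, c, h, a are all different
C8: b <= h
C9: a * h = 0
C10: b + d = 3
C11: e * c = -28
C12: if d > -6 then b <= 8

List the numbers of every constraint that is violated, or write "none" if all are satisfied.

None — every constraint holds.

C1: b - d = 6 - (-3) = 9  true
C2: e + d = -4 + (-3) = -7; -7 > -8  true
C3: values 6 <= 7 <= 12  true
C4: 5c + 5d = 5(7) + 5(-3) = 20  true
C5: |-3 - 7| = 10  true
C6: a = 0 > -1, so we need c ≤ 7; c = 7 ≤ 7  true
C7: values -4, 7, 12, 0 are pairwise distinct  true
C8: b = 6, h = 12; 6 ≤ 12  true
C9: a * h = 0 * 12 = 0  true
C10: b + d = 6 + (-3) = 3  true
C11: e * c = -4 * 7 = -28  true
C12: d = -3 > -6, so we need b ≤ 8; b = 6 ≤ 8  true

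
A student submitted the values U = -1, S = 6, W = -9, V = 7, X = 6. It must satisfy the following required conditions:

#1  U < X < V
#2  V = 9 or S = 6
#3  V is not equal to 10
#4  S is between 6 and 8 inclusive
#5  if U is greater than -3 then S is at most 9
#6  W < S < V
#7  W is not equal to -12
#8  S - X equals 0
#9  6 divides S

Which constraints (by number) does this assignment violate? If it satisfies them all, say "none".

#1 values -1 < 6 < 7  holds
#2 V = 7 ≠ 9, but S = 6 = 6 (second disjunct)  holds
#3 V = 7, and 7 ≠ 10  holds
#4 S = 6 lies in [6, 8]  holds
#5 U = -1 > -3, so we need S ≤ 9; S = 6 ≤ 9  holds
#6 values -9 < 6 < 7  holds
#7 W = -9, and -9 ≠ -12  holds
#8 S - X = 6 - 6 = 0  holds
#9 6 / 6 = 1, so 6 divides 6  holds

Yes — all constraints hold.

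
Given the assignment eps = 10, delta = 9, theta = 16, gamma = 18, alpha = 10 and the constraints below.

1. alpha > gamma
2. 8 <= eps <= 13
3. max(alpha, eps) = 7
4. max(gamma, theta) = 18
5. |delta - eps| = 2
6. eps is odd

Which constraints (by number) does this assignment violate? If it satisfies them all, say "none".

1. alpha = 10, gamma = 18; 10 ≤ 18 (want >) — violated.
2. eps = 10 lies in [8, 13] — satisfied.
3. max(10, 10) = 10, not 7 — violated.
4. max(18, 16) = 18 — satisfied.
5. |9 - 10| = 1, not 2 — violated.
6. eps = 10 is even — violated.

Constraints 1, 3, 5, and 6 do not hold.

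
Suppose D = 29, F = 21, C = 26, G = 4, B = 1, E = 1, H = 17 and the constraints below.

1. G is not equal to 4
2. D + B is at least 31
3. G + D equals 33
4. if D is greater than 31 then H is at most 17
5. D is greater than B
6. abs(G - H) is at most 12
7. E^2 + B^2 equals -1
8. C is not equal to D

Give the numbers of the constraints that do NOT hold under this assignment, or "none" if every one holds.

The assignment fails constraints 1, 2, 6, and 7.

1. G = 4, but 4 is required to differ  fails
2. D + B = 29 + 1 = 30; 30 < 31, bound 31 not met  fails
3. G + D = 4 + 29 = 33  holds
4. D = 29, not > 31; antecedent false, conditional vacuously true  holds
5. D = 29, B = 1; 29 > 1  holds
6. abs(4 - 17) = 13; 13 > 12, exceeds bound 12  fails
7. E^2 + B^2 = 1^2 + 1^2 = 1 + 1 = 2, not -1  fails
8. C = 26, D = 29; distinct  holds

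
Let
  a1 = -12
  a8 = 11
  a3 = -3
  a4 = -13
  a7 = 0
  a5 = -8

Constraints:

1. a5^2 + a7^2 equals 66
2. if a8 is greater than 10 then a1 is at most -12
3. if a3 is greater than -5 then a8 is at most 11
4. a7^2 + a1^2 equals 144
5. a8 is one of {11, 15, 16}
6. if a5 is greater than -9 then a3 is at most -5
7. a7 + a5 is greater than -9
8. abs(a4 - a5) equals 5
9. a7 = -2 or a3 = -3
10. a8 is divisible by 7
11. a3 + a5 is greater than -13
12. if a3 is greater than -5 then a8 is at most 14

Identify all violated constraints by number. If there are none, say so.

No — constraints 1, 6, 10 are not satisfied.

1. a5^2 + a7^2 = (-8)^2 + 0^2 = 64 + 0 = 64, not 66 — violated.
2. a8 = 11 > 10, so we need a1 ≤ -12; a1 = -12 ≤ -12 — OK.
3. a3 = -3 > -5, so we need a8 ≤ 11; a8 = 11 ≤ 11 — OK.
4. a7^2 + a1^2 = 0^2 + (-12)^2 = 0 + 144 = 144 — OK.
5. a8 = 11 is in {11, 15, 16} — OK.
6. a5 = -8 > -9, so we need a3 ≤ -5; but a3 = -3 > -5 — violated.
7. a7 + a5 = 0 + (-8) = -8; -8 > -9 — OK.
8. abs(-13 - (-8)) = 5 — OK.
9. a7 = 0 ≠ -2, but a3 = -3 = -3 (second disjunct) — OK.
10. 11 = 7*1 + 4, so 7 does not divide 11 — violated.
11. a3 + a5 = -3 + (-8) = -11; -11 > -13 — OK.
12. a3 = -3 > -5, so we need a8 ≤ 14; a8 = 11 ≤ 14 — OK.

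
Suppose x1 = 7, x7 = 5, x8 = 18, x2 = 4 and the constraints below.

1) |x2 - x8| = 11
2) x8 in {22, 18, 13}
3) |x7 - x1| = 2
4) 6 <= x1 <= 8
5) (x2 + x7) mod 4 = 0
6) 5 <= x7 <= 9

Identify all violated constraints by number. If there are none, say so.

No — constraints 1 and 5 are not satisfied.

1) |4 - 18| = 14, not 11  fails
2) x8 = 18 is in {22, 18, 13}  holds
3) |5 - 7| = 2  holds
4) x1 = 7 lies in [6, 8]  holds
5) x2 + x7 = 9; 9 mod 4 = 1, not 0  fails
6) x7 = 5 lies in [5, 9]  holds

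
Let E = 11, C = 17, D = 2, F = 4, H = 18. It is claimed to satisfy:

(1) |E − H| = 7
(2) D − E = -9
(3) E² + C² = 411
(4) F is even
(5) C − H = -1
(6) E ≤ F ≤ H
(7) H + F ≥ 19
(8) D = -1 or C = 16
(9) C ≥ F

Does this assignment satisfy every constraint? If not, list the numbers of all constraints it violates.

Constraints 3, 6, and 8 are violated.

(1) |11 − 18| = 7 — OK.
(2) D − E = 2 − 11 = -9 — OK.
(3) E² + C² = 11² + 17² = 121 + 289 = 410, not 411 — violated.
(4) F = 4 is even — OK.
(5) C − H = 17 − 18 = -1 — OK.
(6) values 11, 4, 18; E = 11 is not ≤ F = 4 — violated.
(7) H + F = 18 + 4 = 22; 22 ≥ 19 — OK.
(8) D = 2 ≠ -1 and C = 17 ≠ 16; both disjuncts false — violated.
(9) C = 17, F = 4; 17 ≥ 4 — OK.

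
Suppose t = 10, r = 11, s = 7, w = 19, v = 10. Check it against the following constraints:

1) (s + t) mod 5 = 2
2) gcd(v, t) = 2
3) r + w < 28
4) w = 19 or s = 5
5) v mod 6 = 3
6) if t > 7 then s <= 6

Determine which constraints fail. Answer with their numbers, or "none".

Constraints 2, 3, 5, and 6 do not hold.

1) s + t = 17; 17 mod 5 = 2  OK
2) gcd(10, 10) = 10, not 2  FAIL
3) r + w = 11 + 19 = 30; 30 ≥ 28, bound 28 not met  FAIL
4) w = 19 = 19 (first disjunct)  OK
5) 10 mod 6 = 4, not 3  FAIL
6) t = 10 > 7, so we need s ≤ 6; but s = 7 > 6  FAIL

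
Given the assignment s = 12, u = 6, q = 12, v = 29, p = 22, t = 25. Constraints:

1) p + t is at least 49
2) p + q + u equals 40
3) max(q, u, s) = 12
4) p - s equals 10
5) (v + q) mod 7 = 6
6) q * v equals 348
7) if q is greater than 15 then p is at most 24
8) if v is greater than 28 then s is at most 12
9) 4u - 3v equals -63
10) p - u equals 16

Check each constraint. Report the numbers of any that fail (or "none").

1) p + t = 22 + 25 = 47; 47 < 49, bound 49 not met — violated.
2) p + q + u = 22 + 12 + 6 = 40 — satisfied.
3) max(12, 6, 12) = 12 — satisfied.
4) p - s = 22 - 12 = 10 — satisfied.
5) v + q = 41; 41 mod 7 = 6 — satisfied.
6) q * v = 12 * 29 = 348 — satisfied.
7) q = 12, not > 15; antecedent false, conditional vacuously true — satisfied.
8) v = 29 > 28, so we need s ≤ 12; s = 12 ≤ 12 — satisfied.
9) 4u - 3v = 4(6) - 3(29) = -63 — satisfied.
10) p - u = 22 - 6 = 16 — satisfied.

No — constraint 1 is not satisfied.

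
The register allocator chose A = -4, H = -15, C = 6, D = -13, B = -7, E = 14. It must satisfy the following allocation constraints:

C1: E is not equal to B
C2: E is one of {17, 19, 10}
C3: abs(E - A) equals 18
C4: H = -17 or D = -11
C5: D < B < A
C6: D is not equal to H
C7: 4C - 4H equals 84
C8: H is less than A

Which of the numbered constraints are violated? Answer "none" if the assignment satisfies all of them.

Violated: 2 and 4.

C1: E = 14, B = -7; distinct  ✓
C2: E = 14 is not in {17, 19, 10}  ✗
C3: abs(14 - (-4)) = 18  ✓
C4: H = -15 ≠ -17 and D = -13 ≠ -11; both disjuncts false  ✗
C5: values -13 < -7 < -4  ✓
C6: D = -13, H = -15; distinct  ✓
C7: 4C - 4H = 4(6) - 4(-15) = 84  ✓
C8: H = -15, A = -4; -15 < -4  ✓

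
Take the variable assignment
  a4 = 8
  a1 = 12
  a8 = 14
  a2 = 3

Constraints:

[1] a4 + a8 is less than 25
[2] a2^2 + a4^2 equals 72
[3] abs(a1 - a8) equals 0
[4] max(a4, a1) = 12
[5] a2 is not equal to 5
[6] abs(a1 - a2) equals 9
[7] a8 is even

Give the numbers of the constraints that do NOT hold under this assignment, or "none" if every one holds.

The assignment fails constraints 2 and 3.

[1] a4 + a8 = 8 + 14 = 22; 22 < 25  ✓
[2] a2^2 + a4^2 = 3^2 + 8^2 = 9 + 64 = 73, not 72  ✗
[3] abs(12 - 14) = 2, not 0  ✗
[4] max(8, 12) = 12  ✓
[5] a2 = 3, and 3 ≠ 5  ✓
[6] abs(12 - 3) = 9  ✓
[7] a8 = 14 is even  ✓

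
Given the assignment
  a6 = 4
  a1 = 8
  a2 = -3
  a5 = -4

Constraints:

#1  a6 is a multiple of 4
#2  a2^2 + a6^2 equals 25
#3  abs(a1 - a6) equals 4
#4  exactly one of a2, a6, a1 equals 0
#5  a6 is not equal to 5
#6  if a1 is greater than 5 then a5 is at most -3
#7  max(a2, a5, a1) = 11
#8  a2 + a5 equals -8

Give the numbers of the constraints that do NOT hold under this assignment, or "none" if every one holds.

Constraints 4, 7, and 8 do not hold.

#1 4 / 4 = 1, so 4 divides 4  holds
#2 a2^2 + a6^2 = (-3)^2 + 4^2 = 9 + 16 = 25  holds
#3 abs(8 - 4) = 4  holds
#4 a2=-3, a6=4, a1=8; 0 of them equal 0, not exactly one  fails
#5 a6 = 4, and 4 ≠ 5  holds
#6 a1 = 8 > 5, so we need a5 ≤ -3; a5 = -4 ≤ -3  holds
#7 max(-3, -4, 8) = 8, not 11  fails
#8 a2 + a5 = -3 + (-4) = -7, not -8  fails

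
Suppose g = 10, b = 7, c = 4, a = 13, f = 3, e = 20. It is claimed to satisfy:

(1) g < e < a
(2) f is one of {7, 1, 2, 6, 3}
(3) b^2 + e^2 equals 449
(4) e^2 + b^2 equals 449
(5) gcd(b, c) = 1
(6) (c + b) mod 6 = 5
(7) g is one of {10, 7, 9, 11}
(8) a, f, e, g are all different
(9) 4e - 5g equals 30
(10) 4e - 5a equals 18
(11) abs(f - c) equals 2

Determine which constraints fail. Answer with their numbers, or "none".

(1) values 10, 20, 13; e = 20 is not < a = 13 — fails.
(2) f = 3 is in {7, 1, 2, 6, 3} — holds.
(3) b^2 + e^2 = 7^2 + 20^2 = 49 + 400 = 449 — holds.
(4) e^2 + b^2 = 20^2 + 7^2 = 400 + 49 = 449 — holds.
(5) gcd(7, 4) = 1 — holds.
(6) c + b = 11; 11 mod 6 = 5 — holds.
(7) g = 10 is in {10, 7, 9, 11} — holds.
(8) values 13, 3, 20, 10 are pairwise distinct — holds.
(9) 4e - 5g = 4(20) - 5(10) = 30 — holds.
(10) 4e - 5a = 4(20) - 5(13) = 15, not 18 — fails.
(11) abs(3 - 4) = 1, not 2 — fails.

No — constraints 1, 10, and 11 are not satisfied.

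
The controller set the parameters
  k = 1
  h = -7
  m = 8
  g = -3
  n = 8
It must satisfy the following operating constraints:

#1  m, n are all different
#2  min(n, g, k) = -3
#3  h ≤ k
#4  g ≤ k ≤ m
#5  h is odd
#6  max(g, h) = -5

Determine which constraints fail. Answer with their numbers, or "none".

#1 m = n = 8, not all different  false
#2 min(8, -3, 1) = -3  true
#3 h = -7, k = 1; -7 ≤ 1  true
#4 values -3 ≤ 1 ≤ 8  true
#5 h = -7 is odd  true
#6 max(-3, -7) = -3, not -5  false

The assignment fails constraints 1, 6.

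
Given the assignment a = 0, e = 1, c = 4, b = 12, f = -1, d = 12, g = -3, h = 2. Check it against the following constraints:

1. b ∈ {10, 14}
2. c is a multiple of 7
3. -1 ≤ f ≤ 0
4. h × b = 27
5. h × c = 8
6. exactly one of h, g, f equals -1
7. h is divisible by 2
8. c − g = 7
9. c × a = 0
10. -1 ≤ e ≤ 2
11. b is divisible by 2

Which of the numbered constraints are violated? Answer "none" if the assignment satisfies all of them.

Constraints 1, 2, 4 are violated.

1. b = 12 is not in {10, 14} — violated.
2. 4 = 7×0 + 4, so 7 does not divide 4 — violated.
3. f = -1 lies in [-1, 0] — satisfied.
4. h × b = 2 × 12 = 24, not 27 — violated.
5. h × c = 2 × 4 = 8 — satisfied.
6. h=2, g=-3, f=-1; 1 of them equals -1 — satisfied.
7. 2 / 2 = 1, so 2 divides 2 — satisfied.
8. c − g = 4 − (-3) = 7 — satisfied.
9. c × a = 4 × 0 = 0 — satisfied.
10. e = 1 lies in [-1, 2] — satisfied.
11. 12 / 2 = 6, so 2 divides 12 — satisfied.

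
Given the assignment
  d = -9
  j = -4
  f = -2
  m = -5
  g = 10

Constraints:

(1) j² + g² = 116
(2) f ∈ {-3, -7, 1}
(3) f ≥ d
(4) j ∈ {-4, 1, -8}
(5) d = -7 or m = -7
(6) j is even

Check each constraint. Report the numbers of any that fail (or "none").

No — constraints 2, 5 are not satisfied.

(1) j² + g² = (-4)² + 10² = 16 + 100 = 116  yes
(2) f = -2 is not in {-3, -7, 1}  no
(3) f = -2, d = -9; -2 ≥ -9  yes
(4) j = -4 is in {-4, 1, -8}  yes
(5) d = -9 ≠ -7 and m = -5 ≠ -7; both disjuncts false  no
(6) j = -4 is even  yes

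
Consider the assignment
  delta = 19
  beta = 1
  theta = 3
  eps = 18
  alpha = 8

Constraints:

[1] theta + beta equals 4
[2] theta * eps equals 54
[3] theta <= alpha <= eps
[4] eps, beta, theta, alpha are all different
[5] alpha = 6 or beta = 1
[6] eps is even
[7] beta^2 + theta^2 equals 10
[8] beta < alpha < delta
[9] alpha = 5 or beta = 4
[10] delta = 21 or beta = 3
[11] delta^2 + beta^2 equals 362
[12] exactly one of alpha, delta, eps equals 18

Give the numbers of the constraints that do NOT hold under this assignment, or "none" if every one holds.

[1] theta + beta = 3 + 1 = 4  true
[2] theta * eps = 3 * 18 = 54  true
[3] values 3 <= 8 <= 18  true
[4] values 18, 1, 3, 8 are pairwise distinct  true
[5] alpha = 8 ≠ 6, but beta = 1 = 1 (second disjunct)  true
[6] eps = 18 is even  true
[7] beta^2 + theta^2 = 1^2 + 3^2 = 1 + 9 = 10  true
[8] values 1 < 8 < 19  true
[9] alpha = 8 ≠ 5 and beta = 1 ≠ 4; both disjuncts false  false
[10] delta = 19 ≠ 21 and beta = 1 ≠ 3; both disjuncts false  false
[11] delta^2 + beta^2 = 19^2 + 1^2 = 361 + 1 = 362  true
[12] alpha=8, delta=19, eps=18; 1 of them equals 18  true

Constraints 9 and 10 are violated.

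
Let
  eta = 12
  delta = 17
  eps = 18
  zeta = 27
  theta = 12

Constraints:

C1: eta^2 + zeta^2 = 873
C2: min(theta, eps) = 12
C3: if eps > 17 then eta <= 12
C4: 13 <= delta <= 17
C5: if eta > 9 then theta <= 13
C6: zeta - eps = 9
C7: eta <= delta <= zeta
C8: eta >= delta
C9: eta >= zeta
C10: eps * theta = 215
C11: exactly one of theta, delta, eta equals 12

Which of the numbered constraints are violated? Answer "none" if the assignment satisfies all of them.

The assignment fails constraints 8, 9, 10, and 11.

C1: eta^2 + zeta^2 = 12^2 + 27^2 = 144 + 729 = 873 — OK.
C2: min(12, 18) = 12 — OK.
C3: eps = 18 > 17, so we need eta ≤ 12; eta = 12 ≤ 12 — OK.
C4: delta = 17 lies in [13, 17] — OK.
C5: eta = 12 > 9, so we need theta ≤ 13; theta = 12 ≤ 13 — OK.
C6: zeta - eps = 27 - 18 = 9 — OK.
C7: values 12 <= 17 <= 27 — OK.
C8: eta = 12, delta = 17; 12 < 17 (want ≥) — violated.
C9: eta = 12, zeta = 27; 12 < 27 (want ≥) — violated.
C10: eps * theta = 18 * 12 = 216, not 215 — violated.
C11: theta=12, delta=17, eta=12; 2 of them equal 12, not exactly one — violated.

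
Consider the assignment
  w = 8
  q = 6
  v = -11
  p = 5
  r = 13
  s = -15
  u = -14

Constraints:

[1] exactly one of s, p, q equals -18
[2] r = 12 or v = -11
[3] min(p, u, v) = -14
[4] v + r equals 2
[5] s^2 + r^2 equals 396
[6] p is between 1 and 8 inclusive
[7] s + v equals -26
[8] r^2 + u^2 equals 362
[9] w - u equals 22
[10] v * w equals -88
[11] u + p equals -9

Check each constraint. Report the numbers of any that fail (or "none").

[1] s=-15, p=5, q=6; 0 of them equal -18, not exactly one — does not hold.
[2] r = 13 ≠ 12, but v = -11 = -11 (second disjunct) — holds.
[3] min(5, -14, -11) = -14 — holds.
[4] v + r = -11 + 13 = 2 — holds.
[5] s^2 + r^2 = (-15)^2 + 13^2 = 225 + 169 = 394, not 396 — does not hold.
[6] p = 5 lies in [1, 8] — holds.
[7] s + v = -15 + (-11) = -26 — holds.
[8] r^2 + u^2 = 13^2 + (-14)^2 = 169 + 196 = 365, not 362 — does not hold.
[9] w - u = 8 - (-14) = 22 — holds.
[10] v * w = -11 * 8 = -88 — holds.
[11] u + p = -14 + 5 = -9 — holds.

Violated: 1, 5, 8.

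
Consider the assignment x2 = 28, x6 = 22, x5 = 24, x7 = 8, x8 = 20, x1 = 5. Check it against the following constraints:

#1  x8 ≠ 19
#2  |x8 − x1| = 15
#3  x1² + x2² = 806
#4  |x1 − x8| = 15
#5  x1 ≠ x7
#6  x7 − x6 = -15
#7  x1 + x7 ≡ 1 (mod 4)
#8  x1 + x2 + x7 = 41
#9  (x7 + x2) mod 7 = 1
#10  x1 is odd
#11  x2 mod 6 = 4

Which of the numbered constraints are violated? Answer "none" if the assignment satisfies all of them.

The assignment fails constraints 3 and 6.

#1 x8 = 20, and 20 ≠ 19 — holds.
#2 |20 − 5| = 15 — holds.
#3 x1² + x2² = 5² + 28² = 25 + 784 = 809, not 806 — fails.
#4 |5 − 20| = 15 — holds.
#5 x1 = 5, x7 = 8; distinct — holds.
#6 x7 − x6 = 8 − 22 = -14, not -15 — fails.
#7 x1 + x7 = 13; 13 mod 4 = 1 — holds.
#8 x1 + x2 + x7 = 5 + 28 + 8 = 41 — holds.
#9 x7 + x2 = 36; 36 mod 7 = 1 — holds.
#10 x1 = 5 is odd — holds.
#11 28 mod 6 = 4 — holds.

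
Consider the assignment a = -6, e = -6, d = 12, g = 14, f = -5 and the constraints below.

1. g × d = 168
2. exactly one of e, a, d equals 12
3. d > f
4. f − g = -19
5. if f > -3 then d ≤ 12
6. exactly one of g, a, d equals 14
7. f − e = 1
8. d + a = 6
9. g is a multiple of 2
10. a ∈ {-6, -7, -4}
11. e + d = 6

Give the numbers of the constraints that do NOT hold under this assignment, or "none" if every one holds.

All constraints are satisfied.

1. g × d = 14 × 12 = 168  OK
2. e=-6, a=-6, d=12; 1 of them equals 12  OK
3. d = 12, f = -5; 12 > -5  OK
4. f − g = -5 − 14 = -19  OK
5. f = -5, not > -3; antecedent false, conditional vacuously true  OK
6. g=14, a=-6, d=12; 1 of them equals 14  OK
7. f − e = -5 − (-6) = 1  OK
8. d + a = 12 + (-6) = 6  OK
9. 14 / 2 = 7, so 2 divides 14  OK
10. a = -6 is in {-6, -7, -4}  OK
11. e + d = -6 + 12 = 6  OK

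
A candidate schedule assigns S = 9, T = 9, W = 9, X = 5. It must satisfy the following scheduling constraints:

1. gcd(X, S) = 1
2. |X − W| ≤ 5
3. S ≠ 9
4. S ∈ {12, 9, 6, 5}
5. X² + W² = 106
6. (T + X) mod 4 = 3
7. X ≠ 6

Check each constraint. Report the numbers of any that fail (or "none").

1. gcd(5, 9) = 1 — satisfied.
2. |5 − 9| = 4; 4 ≤ 5 — satisfied.
3. S = 9, but 9 is required to differ — violated.
4. S = 9 is in {12, 9, 6, 5} — satisfied.
5. X² + W² = 5² + 9² = 25 + 81 = 106 — satisfied.
6. T + X = 14; 14 mod 4 = 2, not 3 — violated.
7. X = 5, and 5 ≠ 6 — satisfied.

No — constraints 3 and 6 are not satisfied.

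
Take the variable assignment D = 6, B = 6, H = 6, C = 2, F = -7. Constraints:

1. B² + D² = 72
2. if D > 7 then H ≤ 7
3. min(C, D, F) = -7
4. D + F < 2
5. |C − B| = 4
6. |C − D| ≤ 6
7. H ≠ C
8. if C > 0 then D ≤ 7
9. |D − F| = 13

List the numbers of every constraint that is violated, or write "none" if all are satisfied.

The assignment satisfies every constraint.

1. B² + D² = 6² + 6² = 36 + 36 = 72 — holds.
2. D = 6, not > 7; antecedent false, conditional vacuously true — holds.
3. min(2, 6, -7) = -7 — holds.
4. D + F = 6 + (-7) = -1; -1 < 2 — holds.
5. |2 − 6| = 4 — holds.
6. |2 − 6| = 4; 4 ≤ 6 — holds.
7. H = 6, C = 2; distinct — holds.
8. C = 2 > 0, so we need D ≤ 7; D = 6 ≤ 7 — holds.
9. |6 − (-7)| = 13 — holds.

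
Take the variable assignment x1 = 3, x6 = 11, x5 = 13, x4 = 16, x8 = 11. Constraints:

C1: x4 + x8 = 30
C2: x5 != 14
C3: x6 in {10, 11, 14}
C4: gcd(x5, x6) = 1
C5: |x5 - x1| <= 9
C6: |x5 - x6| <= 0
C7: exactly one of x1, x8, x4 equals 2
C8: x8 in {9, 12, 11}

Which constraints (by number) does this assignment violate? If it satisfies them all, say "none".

C1: x4 + x8 = 16 + 11 = 27, not 30 — fails.
C2: x5 = 13, and 13 ≠ 14 — holds.
C3: x6 = 11 is in {10, 11, 14} — holds.
C4: gcd(13, 11) = 1 — holds.
C5: |13 - 3| = 10; 10 > 9, exceeds bound 9 — fails.
C6: |13 - 11| = 2; 2 > 0, exceeds bound 0 — fails.
C7: x1=3, x8=11, x4=16; 0 of them equal 2, not exactly one — fails.
C8: x8 = 11 is in {9, 12, 11} — holds.

Constraints 1, 5, 6, 7 do not hold.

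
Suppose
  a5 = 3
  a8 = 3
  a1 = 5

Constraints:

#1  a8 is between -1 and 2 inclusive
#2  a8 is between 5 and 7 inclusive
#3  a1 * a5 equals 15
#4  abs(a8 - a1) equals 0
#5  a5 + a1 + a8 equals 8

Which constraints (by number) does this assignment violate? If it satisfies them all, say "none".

#1 a8 = 3 is outside [-1, 2] — violated.
#2 a8 = 3 is outside [5, 7] — violated.
#3 a1 * a5 = 5 * 3 = 15 — OK.
#4 abs(3 - 5) = 2, not 0 — violated.
#5 a5 + a1 + a8 = 3 + 5 + 3 = 11, not 8 — violated.

Constraints 1, 2, 4, and 5 are violated.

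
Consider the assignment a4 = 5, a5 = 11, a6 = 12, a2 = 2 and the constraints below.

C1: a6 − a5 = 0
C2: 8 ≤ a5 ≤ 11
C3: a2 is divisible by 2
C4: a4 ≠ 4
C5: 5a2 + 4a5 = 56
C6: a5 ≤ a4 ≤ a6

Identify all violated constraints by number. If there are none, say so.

Constraints 1, 5, and 6 do not hold.

C1: a6 − a5 = 12 − 11 = 1, not 0 — violated.
C2: a5 = 11 lies in [8, 11] — OK.
C3: 2 / 2 = 1, so 2 divides 2 — OK.
C4: a4 = 5, and 5 ≠ 4 — OK.
C5: 5a2 + 4a5 = 5(2) + 4(11) = 54, not 56 — violated.
C6: values 11, 5, 12; a5 = 11 is not ≤ a4 = 5 — violated.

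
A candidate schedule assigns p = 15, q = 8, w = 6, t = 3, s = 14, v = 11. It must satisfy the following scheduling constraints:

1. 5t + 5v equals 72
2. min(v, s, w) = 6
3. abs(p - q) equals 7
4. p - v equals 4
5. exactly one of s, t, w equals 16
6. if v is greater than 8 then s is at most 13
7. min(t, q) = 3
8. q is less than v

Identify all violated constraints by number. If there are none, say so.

1. 5t + 5v = 5(3) + 5(11) = 70, not 72  ✗
2. min(11, 14, 6) = 6  ✓
3. abs(15 - 8) = 7  ✓
4. p - v = 15 - 11 = 4  ✓
5. s=14, t=3, w=6; 0 of them equal 16, not exactly one  ✗
6. v = 11 > 8, so we need s ≤ 13; but s = 14 > 13  ✗
7. min(3, 8) = 3  ✓
8. q = 8, v = 11; 8 < 11  ✓

No — constraints 1, 5, 6 are not satisfied.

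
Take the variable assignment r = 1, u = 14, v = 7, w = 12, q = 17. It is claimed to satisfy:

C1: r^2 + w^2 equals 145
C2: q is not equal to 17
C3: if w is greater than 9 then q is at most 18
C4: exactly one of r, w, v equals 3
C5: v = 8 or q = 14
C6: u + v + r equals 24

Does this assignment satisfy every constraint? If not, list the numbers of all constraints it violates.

C1: r^2 + w^2 = 1^2 + 12^2 = 1 + 144 = 145 — holds.
C2: q = 17, but 17 is required to differ — does not hold.
C3: w = 12 > 9, so we need q ≤ 18; q = 17 ≤ 18 — holds.
C4: r=1, w=12, v=7; 0 of them equal 3, not exactly one — does not hold.
C5: v = 7 ≠ 8 and q = 17 ≠ 14; both disjuncts false — does not hold.
C6: u + v + r = 14 + 7 + 1 = 22, not 24 — does not hold.

Violated: 2, 4, 5, and 6.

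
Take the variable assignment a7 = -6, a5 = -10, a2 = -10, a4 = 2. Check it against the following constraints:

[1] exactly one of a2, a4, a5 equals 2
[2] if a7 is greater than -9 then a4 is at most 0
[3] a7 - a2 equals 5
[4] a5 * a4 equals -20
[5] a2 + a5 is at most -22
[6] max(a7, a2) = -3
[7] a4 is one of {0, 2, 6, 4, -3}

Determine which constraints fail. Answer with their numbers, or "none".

Constraints 2, 3, 5, 6 do not hold.

[1] a2=-10, a4=2, a5=-10; 1 of them equals 2 — satisfied.
[2] a7 = -6 > -9, so we need a4 ≤ 0; but a4 = 2 > 0 — violated.
[3] a7 - a2 = -6 - (-10) = 4, not 5 — violated.
[4] a5 * a4 = -10 * 2 = -20 — satisfied.
[5] a2 + a5 = -10 + (-10) = -20; -20 > -22, bound -22 not met — violated.
[6] max(-6, -10) = -6, not -3 — violated.
[7] a4 = 2 is in {0, 2, 6, 4, -3} — satisfied.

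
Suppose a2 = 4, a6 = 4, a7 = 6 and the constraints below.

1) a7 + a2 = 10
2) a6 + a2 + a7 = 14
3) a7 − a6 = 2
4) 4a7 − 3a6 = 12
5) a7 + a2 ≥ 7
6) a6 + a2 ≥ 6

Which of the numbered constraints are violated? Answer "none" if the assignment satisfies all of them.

1) a7 + a2 = 6 + 4 = 10  ✔
2) a6 + a2 + a7 = 4 + 4 + 6 = 14  ✔
3) a7 − a6 = 6 − 4 = 2  ✔
4) 4a7 − 3a6 = 4(6) − 3(4) = 12  ✔
5) a7 + a2 = 6 + 4 = 10; 10 ≥ 7  ✔
6) a6 + a2 = 4 + 4 = 8; 8 ≥ 6  ✔

No violations.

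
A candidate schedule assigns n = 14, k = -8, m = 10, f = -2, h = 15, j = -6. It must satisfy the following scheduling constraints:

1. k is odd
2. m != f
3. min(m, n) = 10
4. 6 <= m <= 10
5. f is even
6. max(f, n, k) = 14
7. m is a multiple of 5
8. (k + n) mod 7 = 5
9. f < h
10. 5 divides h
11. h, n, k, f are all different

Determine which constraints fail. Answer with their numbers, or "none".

The assignment fails constraints 1, 8.

1. k = -8 is even — violated.
2. m = 10, f = -2; distinct — satisfied.
3. min(10, 14) = 10 — satisfied.
4. m = 10 lies in [6, 10] — satisfied.
5. f = -2 is even — satisfied.
6. max(-2, 14, -8) = 14 — satisfied.
7. 10 / 5 = 2, so 5 divides 10 — satisfied.
8. k + n = 6; 6 mod 7 = 6, not 5 — violated.
9. f = -2, h = 15; -2 < 15 — satisfied.
10. 15 / 5 = 3, so 5 divides 15 — satisfied.
11. values 15, 14, -8, -2 are pairwise distinct — satisfied.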